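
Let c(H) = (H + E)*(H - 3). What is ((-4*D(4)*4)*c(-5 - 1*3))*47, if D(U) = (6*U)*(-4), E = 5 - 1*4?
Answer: 5558784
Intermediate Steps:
E = 1 (E = 5 - 4 = 1)
D(U) = -24*U
c(H) = (1 + H)*(-3 + H) (c(H) = (H + 1)*(H - 3) = (1 + H)*(-3 + H))
((-4*D(4)*4)*c(-5 - 1*3))*47 = ((-(-96)*4*4)*(-3 + (-5 - 1*3)² - 2*(-5 - 1*3)))*47 = ((-4*(-96)*4)*(-3 + (-5 - 3)² - 2*(-5 - 3)))*47 = ((384*4)*(-3 + (-8)² - 2*(-8)))*47 = (1536*(-3 + 64 + 16))*47 = (1536*77)*47 = 118272*47 = 5558784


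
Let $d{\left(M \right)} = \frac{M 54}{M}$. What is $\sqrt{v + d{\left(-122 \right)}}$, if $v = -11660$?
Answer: $i \sqrt{11606} \approx 107.73 i$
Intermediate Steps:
$d{\left(M \right)} = 54$ ($d{\left(M \right)} = \frac{54 M}{M} = 54$)
$\sqrt{v + d{\left(-122 \right)}} = \sqrt{-11660 + 54} = \sqrt{-11606} = i \sqrt{11606}$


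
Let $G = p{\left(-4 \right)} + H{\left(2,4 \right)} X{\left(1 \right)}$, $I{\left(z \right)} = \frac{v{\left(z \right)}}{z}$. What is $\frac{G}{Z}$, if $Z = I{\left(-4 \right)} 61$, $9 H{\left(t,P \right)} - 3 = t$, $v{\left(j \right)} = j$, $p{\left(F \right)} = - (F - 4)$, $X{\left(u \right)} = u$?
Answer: $\frac{77}{549} \approx 0.14025$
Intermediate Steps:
$p{\left(F \right)} = 4 - F$ ($p{\left(F \right)} = - (-4 + F) = 4 - F$)
$H{\left(t,P \right)} = \frac{1}{3} + \frac{t}{9}$
$I{\left(z \right)} = 1$ ($I{\left(z \right)} = \frac{z}{z} = 1$)
$G = \frac{77}{9}$ ($G = \left(4 - -4\right) + \left(\frac{1}{3} + \frac{1}{9} \cdot 2\right) 1 = \left(4 + 4\right) + \left(\frac{1}{3} + \frac{2}{9}\right) 1 = 8 + \frac{5}{9} \cdot 1 = 8 + \frac{5}{9} = \frac{77}{9} \approx 8.5556$)
$Z = 61$ ($Z = 1 \cdot 61 = 61$)
$\frac{G}{Z} = \frac{77}{9 \cdot 61} = \frac{77}{9} \cdot \frac{1}{61} = \frac{77}{549}$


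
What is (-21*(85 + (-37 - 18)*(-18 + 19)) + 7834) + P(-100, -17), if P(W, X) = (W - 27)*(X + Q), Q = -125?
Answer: 25238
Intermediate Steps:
P(W, X) = (-125 + X)*(-27 + W) (P(W, X) = (W - 27)*(X - 125) = (-27 + W)*(-125 + X) = (-125 + X)*(-27 + W))
(-21*(85 + (-37 - 18)*(-18 + 19)) + 7834) + P(-100, -17) = (-21*(85 + (-37 - 18)*(-18 + 19)) + 7834) + (3375 - 125*(-100) - 27*(-17) - 100*(-17)) = (-21*(85 - 55*1) + 7834) + (3375 + 12500 + 459 + 1700) = (-21*(85 - 55) + 7834) + 18034 = (-21*30 + 7834) + 18034 = (-630 + 7834) + 18034 = 7204 + 18034 = 25238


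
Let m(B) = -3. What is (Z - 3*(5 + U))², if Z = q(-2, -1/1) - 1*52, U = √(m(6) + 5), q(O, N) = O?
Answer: 4779 + 414*√2 ≈ 5364.5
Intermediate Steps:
U = √2 (U = √(-3 + 5) = √2 ≈ 1.4142)
Z = -54 (Z = -2 - 1*52 = -2 - 52 = -54)
(Z - 3*(5 + U))² = (-54 - 3*(5 + √2))² = (-54 + (-15 - 3*√2))² = (-69 - 3*√2)²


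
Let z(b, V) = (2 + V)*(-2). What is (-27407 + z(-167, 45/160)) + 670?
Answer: -427865/16 ≈ -26742.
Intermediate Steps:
z(b, V) = -4 - 2*V
(-27407 + z(-167, 45/160)) + 670 = (-27407 + (-4 - 90/160)) + 670 = (-27407 + (-4 - 2*9/32)) + 670 = (-27407 + (-4 - 9/16)) + 670 = (-27407 - 73/16) + 670 = -438585/16 + 670 = -427865/16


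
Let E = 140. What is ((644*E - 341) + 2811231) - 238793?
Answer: 2662257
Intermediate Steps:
((644*E - 341) + 2811231) - 238793 = ((644*140 - 341) + 2811231) - 238793 = ((90160 - 341) + 2811231) - 238793 = (89819 + 2811231) - 238793 = 2901050 - 238793 = 2662257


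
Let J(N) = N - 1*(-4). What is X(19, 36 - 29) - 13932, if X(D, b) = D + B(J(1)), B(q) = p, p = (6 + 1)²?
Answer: -13864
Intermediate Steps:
p = 49 (p = 7² = 49)
J(N) = 4 + N (J(N) = N + 4 = 4 + N)
B(q) = 49
X(D, b) = 49 + D (X(D, b) = D + 49 = 49 + D)
X(19, 36 - 29) - 13932 = (49 + 19) - 13932 = 68 - 13932 = -13864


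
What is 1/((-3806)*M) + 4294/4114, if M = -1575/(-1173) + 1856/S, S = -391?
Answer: 89892949/86118362 ≈ 1.0438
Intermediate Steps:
M = -1331/391 (M = -1575/(-1173) + 1856/(-391) = -1575*(-1/1173) + 1856*(-1/391) = 525/391 - 1856/391 = -1331/391 ≈ -3.4041)
1/((-3806)*M) + 4294/4114 = 1/((-3806)*(-1331/391)) + 4294/4114 = -1/3806*(-391/1331) + 4294*(1/4114) = 391/5065786 + 2147/2057 = 89892949/86118362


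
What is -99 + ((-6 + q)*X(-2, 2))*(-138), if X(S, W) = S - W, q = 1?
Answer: -2859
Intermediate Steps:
-99 + ((-6 + q)*X(-2, 2))*(-138) = -99 + ((-6 + 1)*(-2 - 1*2))*(-138) = -99 - 5*(-2 - 2)*(-138) = -99 - 5*(-4)*(-138) = -99 + 20*(-138) = -99 - 2760 = -2859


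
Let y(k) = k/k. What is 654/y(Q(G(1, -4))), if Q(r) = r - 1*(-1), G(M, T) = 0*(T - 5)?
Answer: 654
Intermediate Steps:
G(M, T) = 0 (G(M, T) = 0*(-5 + T) = 0)
Q(r) = 1 + r (Q(r) = r + 1 = 1 + r)
y(k) = 1
654/y(Q(G(1, -4))) = 654/1 = 654*1 = 654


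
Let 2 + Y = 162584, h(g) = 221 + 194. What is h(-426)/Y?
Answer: 415/162582 ≈ 0.0025526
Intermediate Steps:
h(g) = 415
Y = 162582 (Y = -2 + 162584 = 162582)
h(-426)/Y = 415/162582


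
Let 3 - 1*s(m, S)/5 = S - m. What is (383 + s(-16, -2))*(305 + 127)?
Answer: 141696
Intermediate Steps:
s(m, S) = 15 - 5*S + 5*m (s(m, S) = 15 - 5*(S - m) = 15 + (-5*S + 5*m) = 15 - 5*S + 5*m)
(383 + s(-16, -2))*(305 + 127) = (383 + (15 - 5*(-2) + 5*(-16)))*(305 + 127) = (383 + (15 + 10 - 80))*432 = (383 - 55)*432 = 328*432 = 141696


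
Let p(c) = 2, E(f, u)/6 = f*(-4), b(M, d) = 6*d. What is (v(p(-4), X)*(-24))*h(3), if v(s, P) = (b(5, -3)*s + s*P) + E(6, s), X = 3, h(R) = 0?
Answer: 0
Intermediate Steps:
E(f, u) = -24*f (E(f, u) = 6*(f*(-4)) = 6*(-4*f) = -24*f)
v(s, P) = -144 - 18*s + P*s (v(s, P) = ((6*(-3))*s + s*P) - 24*6 = (-18*s + P*s) - 144 = -144 - 18*s + P*s)
(v(p(-4), X)*(-24))*h(3) = ((-144 - 18*2 + 3*2)*(-24))*0 = ((-144 - 36 + 6)*(-24))*0 = -174*(-24)*0 = 4176*0 = 0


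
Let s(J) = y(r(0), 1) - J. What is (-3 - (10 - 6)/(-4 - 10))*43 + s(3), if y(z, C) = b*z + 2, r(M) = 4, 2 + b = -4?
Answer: -992/7 ≈ -141.71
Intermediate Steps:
b = -6 (b = -2 - 4 = -6)
y(z, C) = 2 - 6*z (y(z, C) = -6*z + 2 = 2 - 6*z)
s(J) = -22 - J (s(J) = (2 - 6*4) - J = (2 - 24) - J = -22 - J)
(-3 - (10 - 6)/(-4 - 10))*43 + s(3) = (-3 - (10 - 6)/(-4 - 10))*43 + (-22 - 1*3) = (-3 - 4/(-14))*43 + (-22 - 3) = (-3 - 4*(-1)/14)*43 - 25 = (-3 - 1*(-2/7))*43 - 25 = (-3 + 2/7)*43 - 25 = -19/7*43 - 25 = -817/7 - 25 = -992/7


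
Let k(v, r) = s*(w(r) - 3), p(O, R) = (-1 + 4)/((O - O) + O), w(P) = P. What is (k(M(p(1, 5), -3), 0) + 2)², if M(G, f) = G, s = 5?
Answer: 169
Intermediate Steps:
p(O, R) = 3/O (p(O, R) = 3/(0 + O) = 3/O)
k(v, r) = -15 + 5*r (k(v, r) = 5*(r - 3) = 5*(-3 + r) = -15 + 5*r)
(k(M(p(1, 5), -3), 0) + 2)² = ((-15 + 5*0) + 2)² = ((-15 + 0) + 2)² = (-15 + 2)² = (-13)² = 169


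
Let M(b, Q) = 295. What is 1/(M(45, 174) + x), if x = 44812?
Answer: 1/45107 ≈ 2.2169e-5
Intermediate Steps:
1/(M(45, 174) + x) = 1/(295 + 44812) = 1/45107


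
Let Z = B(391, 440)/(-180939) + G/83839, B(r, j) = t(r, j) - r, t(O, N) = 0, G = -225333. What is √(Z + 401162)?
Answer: 2*√470996152871588310361989/2167106403 ≈ 633.37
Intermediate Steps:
B(r, j) = -r (B(r, j) = 0 - r = -r)
Z = -40738746638/15169744821 (Z = -1*391/(-180939) - 225333/83839 = -391*(-1/180939) - 225333*1/83839 = 391/180939 - 225333/83839 = -40738746638/15169744821 ≈ -2.6855)
√(Z + 401162) = √(-40738746638/15169744821 + 401162) = √(6085484433135364/15169744821) = 2*√470996152871588310361989/2167106403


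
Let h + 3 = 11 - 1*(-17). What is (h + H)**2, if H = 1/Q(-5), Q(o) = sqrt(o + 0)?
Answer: (125 - I*sqrt(5))**2/25 ≈ 624.8 - 22.361*I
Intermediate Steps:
Q(o) = sqrt(o)
H = -I*sqrt(5)/5 (H = 1/(sqrt(-5)) = 1/(I*sqrt(5)) = -I*sqrt(5)/5 ≈ -0.44721*I)
h = 25 (h = -3 + (11 - 1*(-17)) = -3 + (11 + 17) = -3 + 28 = 25)
(h + H)**2 = (25 - I*sqrt(5)/5)**2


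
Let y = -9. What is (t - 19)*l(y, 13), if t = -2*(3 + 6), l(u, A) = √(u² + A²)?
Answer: -185*√10 ≈ -585.02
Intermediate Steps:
l(u, A) = √(A² + u²)
t = -18 (t = -2*9 = -18)
(t - 19)*l(y, 13) = (-18 - 19)*√(13² + (-9)²) = -37*√(169 + 81) = -185*√10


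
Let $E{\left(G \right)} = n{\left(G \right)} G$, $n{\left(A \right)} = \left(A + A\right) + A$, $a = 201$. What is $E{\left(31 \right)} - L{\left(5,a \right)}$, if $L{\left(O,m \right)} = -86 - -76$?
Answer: $2893$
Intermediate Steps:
$n{\left(A \right)} = 3 A$ ($n{\left(A \right)} = 2 A + A = 3 A$)
$E{\left(G \right)} = 3 G^{2}$ ($E{\left(G \right)} = 3 G G = 3 G^{2}$)
$L{\left(O,m \right)} = -10$ ($L{\left(O,m \right)} = -86 + 76 = -10$)
$E{\left(31 \right)} - L{\left(5,a \right)} = 3 \cdot 31^{2} - -10 = 3 \cdot 961 + 10 = 2883 + 10 = 2893$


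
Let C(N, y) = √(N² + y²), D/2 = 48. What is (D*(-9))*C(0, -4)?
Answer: -3456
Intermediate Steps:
D = 96 (D = 2*48 = 96)
(D*(-9))*C(0, -4) = (96*(-9))*√(0² + (-4)²) = -864*√(0 + 16) = -864*√16 = -864*4 = -3456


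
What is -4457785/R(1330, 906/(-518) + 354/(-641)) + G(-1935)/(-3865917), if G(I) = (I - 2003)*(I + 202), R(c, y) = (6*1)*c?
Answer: -34925023747/62323268 ≈ -560.38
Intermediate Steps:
R(c, y) = 6*c
G(I) = (-2003 + I)*(202 + I)
-4457785/R(1330, 906/(-518) + 354/(-641)) + G(-1935)/(-3865917) = -4457785/(6*1330) + (-404606 + (-1935)² - 1801*(-1935))/(-3865917) = -4457785/7980 + (-404606 + 3744225 + 3484935)*(-1/3865917) = -4457785*1/7980 + 6824554*(-1/3865917) = -891557/1596 - 620414/351447 = -34925023747/62323268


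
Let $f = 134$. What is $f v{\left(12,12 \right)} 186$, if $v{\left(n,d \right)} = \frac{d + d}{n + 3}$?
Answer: $\frac{199392}{5} \approx 39878.0$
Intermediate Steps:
$v{\left(n,d \right)} = \frac{2 d}{3 + n}$
$f v{\left(12,12 \right)} 186 = 134 \cdot 2 \cdot 12 \frac{1}{3 + 12} \cdot 186 = 134 \cdot 2 \cdot 12 \cdot \frac{1}{15} \cdot 186 = 134 \cdot \frac{8}{5} \cdot 186 = \frac{1072}{5} \cdot 186 = \frac{199392}{5}$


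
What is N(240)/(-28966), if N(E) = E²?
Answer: -28800/14483 ≈ -1.9885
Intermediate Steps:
N(240)/(-28966) = 240²/(-28966) = 57600*(-1/28966) = -28800/14483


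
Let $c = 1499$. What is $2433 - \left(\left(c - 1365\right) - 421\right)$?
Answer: $2720$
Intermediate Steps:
$2433 - \left(\left(c - 1365\right) - 421\right) = 2433 - \left(\left(1499 - 1365\right) - 421\right) = 2433 - \left(134 - 421\right) = 2433 - -287 = 2433 + 287 = 2720$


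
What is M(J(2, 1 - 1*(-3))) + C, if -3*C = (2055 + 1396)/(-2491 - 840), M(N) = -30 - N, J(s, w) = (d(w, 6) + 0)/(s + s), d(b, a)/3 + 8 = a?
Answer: -562699/19986 ≈ -28.155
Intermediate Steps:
d(b, a) = -24 + 3*a
J(s, w) = -3/s (J(s, w) = ((-24 + 3*6) + 0)/(s + s) = ((-24 + 18) + 0)/((2*s)) = (-6 + 0)*(1/(2*s)) = -3/s)
C = 3451/9993 (C = -(2055 + 1396)/(3*(-2491 - 840)) = -3451/(3*(-3331)) = -3451*(-1)/(3*3331) = -⅓*(-3451/3331) = 3451/9993 ≈ 0.34534)
M(J(2, 1 - 1*(-3))) + C = (-30 - (-3)/2) + 3451/9993 = (-30 - 1*(-3/2)) + 3451/9993 = (-30 + 3/2) + 3451/9993 = -57/2 + 3451/9993 = -562699/19986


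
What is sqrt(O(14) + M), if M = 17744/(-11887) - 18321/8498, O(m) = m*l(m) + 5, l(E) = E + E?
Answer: 53*sqrt(1428916638928562)/101015726 ≈ 19.833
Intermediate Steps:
l(E) = 2*E
O(m) = 5 + 2*m**2 (O(m) = m*(2*m) + 5 = 2*m**2 + 5 = 5 + 2*m**2)
M = -368570239/101015726 (M = 17744*(-1/11887) - 18321*1/8498 = -17744/11887 - 18321/8498 = -368570239/101015726 ≈ -3.6486)
sqrt(O(14) + M) = sqrt((5 + 2*14**2) - 368570239/101015726) = sqrt((5 + 2*196) - 368570239/101015726) = sqrt((5 + 392) - 368570239/101015726) = sqrt(397 - 368570239/101015726) = sqrt(39734672983/101015726) = 53*sqrt(1428916638928562)/101015726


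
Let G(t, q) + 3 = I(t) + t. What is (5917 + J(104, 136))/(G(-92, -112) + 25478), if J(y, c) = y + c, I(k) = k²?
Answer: 6157/33847 ≈ 0.18191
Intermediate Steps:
J(y, c) = c + y
G(t, q) = -3 + t + t² (G(t, q) = -3 + (t² + t) = -3 + (t + t²) = -3 + t + t²)
(5917 + J(104, 136))/(G(-92, -112) + 25478) = (5917 + (136 + 104))/((-3 - 92 + (-92)²) + 25478) = (5917 + 240)/((-3 - 92 + 8464) + 25478) = 6157/(8369 + 25478) = 6157/33847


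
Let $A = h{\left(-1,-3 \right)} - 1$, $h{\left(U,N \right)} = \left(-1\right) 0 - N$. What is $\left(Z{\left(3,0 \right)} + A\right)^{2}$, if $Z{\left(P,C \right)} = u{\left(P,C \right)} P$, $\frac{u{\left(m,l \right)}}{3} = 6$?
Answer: $3136$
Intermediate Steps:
$u{\left(m,l \right)} = 18$ ($u{\left(m,l \right)} = 3 \cdot 6 = 18$)
$Z{\left(P,C \right)} = 18 P$
$h{\left(U,N \right)} = - N$ ($h{\left(U,N \right)} = 0 - N = - N$)
$A = 2$ ($A = \left(-1\right) \left(-3\right) - 1 = 3 - 1 = 2$)
$\left(Z{\left(3,0 \right)} + A\right)^{2} = \left(18 \cdot 3 + 2\right)^{2} = \left(54 + 2\right)^{2} = 56^{2} = 3136$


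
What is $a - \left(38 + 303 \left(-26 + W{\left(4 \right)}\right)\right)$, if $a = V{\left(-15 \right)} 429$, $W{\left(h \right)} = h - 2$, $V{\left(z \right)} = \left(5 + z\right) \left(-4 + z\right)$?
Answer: $88744$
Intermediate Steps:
$V{\left(z \right)} = \left(-4 + z\right) \left(5 + z\right)$
$W{\left(h \right)} = -2 + h$
$a = 81510$ ($a = \left(-20 - 15 + \left(-15\right)^{2}\right) 429 = \left(-20 - 15 + 225\right) 429 = 190 \cdot 429 = 81510$)
$a - \left(38 + 303 \left(-26 + W{\left(4 \right)}\right)\right) = 81510 - \left(38 + 303 \left(-26 + \left(-2 + 4\right)\right)\right) = 81510 - \left(38 + 303 \left(-26 + 2\right)\right) = 81510 - \left(38 + 303 \left(-24\right)\right) = 81510 - \left(38 - 7272\right) = 81510 - -7234 = 81510 + 7234 = 88744$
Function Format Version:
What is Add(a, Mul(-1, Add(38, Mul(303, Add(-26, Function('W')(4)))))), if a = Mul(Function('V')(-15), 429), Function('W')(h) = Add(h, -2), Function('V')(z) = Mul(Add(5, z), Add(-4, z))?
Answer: 88744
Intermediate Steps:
Function('V')(z) = Mul(Add(-4, z), Add(5, z))
Function('W')(h) = Add(-2, h)
a = 81510 (a = Mul(Add(-20, -15, Pow(-15, 2)), 429) = Mul(Add(-20, -15, 225), 429) = Mul(190, 429) = 81510)
Add(a, Mul(-1, Add(38, Mul(303, Add(-26, Function('W')(4)))))) = Add(81510, Mul(-1, Add(38, Mul(303, Add(-26, Add(-2, 4)))))) = Add(81510, Mul(-1, Add(38, Mul(303, Add(-26, 2))))) = Add(81510, Mul(-1, Add(38, Mul(303, -24)))) = Add(81510, Mul(-1, Add(38, -7272))) = Add(81510, Mul(-1, -7234)) = Add(81510, 7234) = 88744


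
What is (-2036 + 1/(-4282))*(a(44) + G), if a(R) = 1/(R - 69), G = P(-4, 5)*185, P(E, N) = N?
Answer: -100799284986/53525 ≈ -1.8832e+6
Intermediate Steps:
G = 925 (G = 5*185 = 925)
a(R) = 1/(-69 + R)
(-2036 + 1/(-4282))*(a(44) + G) = (-2036 + 1/(-4282))*(1/(-69 + 44) + 925) = (-2036 - 1/4282)*(1/(-25) + 925) = -8718153*(-1/25 + 925)/4282 = -8718153/4282*23124/25 = -100799284986/53525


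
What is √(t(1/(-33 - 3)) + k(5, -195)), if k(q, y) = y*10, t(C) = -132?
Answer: I*√2082 ≈ 45.629*I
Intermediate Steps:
k(q, y) = 10*y
√(t(1/(-33 - 3)) + k(5, -195)) = √(-132 + 10*(-195)) = √(-132 - 1950) = √(-2082) = I*√2082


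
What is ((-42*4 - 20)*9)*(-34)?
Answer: 57528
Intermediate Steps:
((-42*4 - 20)*9)*(-34) = ((-168 - 20)*9)*(-34) = -188*9*(-34) = -1692*(-34) = 57528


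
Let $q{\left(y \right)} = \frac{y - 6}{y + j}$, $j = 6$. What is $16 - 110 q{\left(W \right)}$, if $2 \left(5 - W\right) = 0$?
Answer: $26$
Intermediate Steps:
$W = 5$ ($W = 5 - 0 = 5 + 0 = 5$)
$q{\left(y \right)} = \frac{-6 + y}{6 + y}$ ($q{\left(y \right)} = \frac{y - 6}{y + 6} = \frac{-6 + y}{6 + y}$)
$16 - 110 q{\left(W \right)} = 16 - 110 \frac{-6 + 5}{6 + 5} = 16 - 110 \cdot \frac{1}{11} \left(-1\right) = 16 - -10 = 16 + 10 = 26$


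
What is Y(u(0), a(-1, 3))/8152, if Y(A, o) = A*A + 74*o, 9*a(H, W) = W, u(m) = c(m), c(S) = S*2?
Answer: 37/12228 ≈ 0.0030258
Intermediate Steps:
c(S) = 2*S
u(m) = 2*m
a(H, W) = W/9
Y(A, o) = A² + 74*o
Y(u(0), a(-1, 3))/8152 = ((2*0)² + 74*((⅑)*3))/8152 = (0² + 74*(⅓))*(1/8152) = (0 + 74/3)*(1/8152) = (74/3)*(1/8152) = 37/12228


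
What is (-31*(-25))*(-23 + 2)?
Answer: -16275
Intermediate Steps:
(-31*(-25))*(-23 + 2) = 775*(-21) = -16275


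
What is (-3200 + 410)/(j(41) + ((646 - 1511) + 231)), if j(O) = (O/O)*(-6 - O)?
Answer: 930/227 ≈ 4.0969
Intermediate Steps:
j(O) = -6 - O (j(O) = 1*(-6 - O) = -6 - O)
(-3200 + 410)/(j(41) + ((646 - 1511) + 231)) = (-3200 + 410)/((-6 - 1*41) + ((646 - 1511) + 231)) = -2790/((-6 - 41) + (-865 + 231)) = -2790/(-47 - 634) = -2790/(-681) = -2790*(-1/681) = 930/227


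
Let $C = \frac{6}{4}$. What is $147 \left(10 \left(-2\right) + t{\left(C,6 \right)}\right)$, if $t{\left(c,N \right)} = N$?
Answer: $-2058$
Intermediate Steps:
$C = \frac{3}{2}$ ($C = 6 \cdot \frac{1}{4} = \frac{3}{2} \approx 1.5$)
$147 \left(10 \left(-2\right) + t{\left(C,6 \right)}\right) = 147 \left(10 \left(-2\right) + 6\right) = 147 \left(-20 + 6\right) = 147 \left(-14\right) = -2058$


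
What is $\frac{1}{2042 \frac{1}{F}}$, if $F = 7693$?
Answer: $\frac{7693}{2042} \approx 3.7674$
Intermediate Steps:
$\frac{1}{2042 \frac{1}{F}} = \frac{1}{2042 \cdot \frac{1}{7693}} = \frac{1}{\frac{2042}{7693}} = \frac{7693}{2042}$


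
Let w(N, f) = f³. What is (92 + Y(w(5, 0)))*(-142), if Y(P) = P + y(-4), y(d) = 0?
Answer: -13064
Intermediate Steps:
Y(P) = P (Y(P) = P + 0 = P)
(92 + Y(w(5, 0)))*(-142) = (92 + 0³)*(-142) = (92 + 0)*(-142) = 92*(-142) = -13064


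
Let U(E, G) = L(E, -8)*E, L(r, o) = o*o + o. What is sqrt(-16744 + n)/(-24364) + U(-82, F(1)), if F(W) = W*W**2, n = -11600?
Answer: -4592 - I*sqrt(7086)/12182 ≈ -4592.0 - 0.0069101*I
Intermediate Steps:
F(W) = W**3
L(r, o) = o + o**2 (L(r, o) = o**2 + o = o + o**2)
U(E, G) = 56*E (U(E, G) = (-8*(1 - 8))*E = (-8*(-7))*E = 56*E)
sqrt(-16744 + n)/(-24364) + U(-82, F(1)) = sqrt(-16744 - 11600)/(-24364) + 56*(-82) = sqrt(-28344)*(-1/24364) - 4592 = (2*I*sqrt(7086))*(-1/24364) - 4592 = -I*sqrt(7086)/12182 - 4592 = -4592 - I*sqrt(7086)/12182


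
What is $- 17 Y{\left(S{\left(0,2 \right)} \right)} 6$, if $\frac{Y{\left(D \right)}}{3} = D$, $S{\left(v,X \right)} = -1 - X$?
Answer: $918$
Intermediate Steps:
$Y{\left(D \right)} = 3 D$
$- 17 Y{\left(S{\left(0,2 \right)} \right)} 6 = - 17 \cdot 3 \left(-1 - 2\right) 6 = - 17 \cdot 3 \left(-3\right) 6 = \left(-17\right) \left(-9\right) 6 = 153 \cdot 6 = 918$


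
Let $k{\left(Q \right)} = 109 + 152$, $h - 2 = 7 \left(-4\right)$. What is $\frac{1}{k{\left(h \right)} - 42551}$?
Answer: $- \frac{1}{42290} \approx -2.3646 \cdot 10^{-5}$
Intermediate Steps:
$h = -26$ ($h = 2 + 7 \left(-4\right) = 2 - 28 = -26$)
$k{\left(Q \right)} = 261$
$\frac{1}{k{\left(h \right)} - 42551} = \frac{1}{261 - 42551} = \frac{1}{-42290} = - \frac{1}{42290}$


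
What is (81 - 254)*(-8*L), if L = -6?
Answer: -8304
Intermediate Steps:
(81 - 254)*(-8*L) = (81 - 254)*(-8*(-6)) = -173*48 = -8304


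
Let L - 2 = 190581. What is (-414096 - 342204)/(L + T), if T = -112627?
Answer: -189075/19489 ≈ -9.7016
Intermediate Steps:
L = 190583 (L = 2 + 190581 = 190583)
(-414096 - 342204)/(L + T) = (-414096 - 342204)/(190583 - 112627) = -756300/77956 = -756300*1/77956 = -189075/19489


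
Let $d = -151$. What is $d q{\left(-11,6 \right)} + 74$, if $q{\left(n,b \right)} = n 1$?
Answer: $1735$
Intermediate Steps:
$q{\left(n,b \right)} = n$
$d q{\left(-11,6 \right)} + 74 = \left(-151\right) \left(-11\right) + 74 = 1661 + 74 = 1735$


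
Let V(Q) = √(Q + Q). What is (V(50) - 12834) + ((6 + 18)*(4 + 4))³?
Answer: 7065064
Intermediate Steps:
V(Q) = √2*√Q (V(Q) = √(2*Q) = √2*√Q)
(V(50) - 12834) + ((6 + 18)*(4 + 4))³ = (√2*√50 - 12834) + ((6 + 18)*(4 + 4))³ = (√2*(5*√2) - 12834) + (24*8)³ = (10 - 12834) + 192³ = -12824 + 7077888 = 7065064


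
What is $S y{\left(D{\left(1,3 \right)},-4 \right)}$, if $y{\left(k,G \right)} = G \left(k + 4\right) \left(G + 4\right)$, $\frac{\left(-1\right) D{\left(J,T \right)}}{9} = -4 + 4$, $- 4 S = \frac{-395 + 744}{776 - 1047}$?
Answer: $0$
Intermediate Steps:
$S = \frac{349}{1084}$ ($S = - \frac{\left(-395 + 744\right) \frac{1}{776 - 1047}}{4} = - \frac{349 \frac{1}{-271}}{4} = - \frac{349 \left(- \frac{1}{271}\right)}{4} = \left(- \frac{1}{4}\right) \left(- \frac{349}{271}\right) = \frac{349}{1084} \approx 0.32196$)
$D{\left(J,T \right)} = 0$ ($D{\left(J,T \right)} = - 9 \left(-4 + 4\right) = \left(-9\right) 0 = 0$)
$y{\left(k,G \right)} = G \left(4 + G\right) \left(4 + k\right)$ ($y{\left(k,G \right)} = G \left(4 + k\right) \left(4 + G\right) = G \left(4 + G\right) \left(4 + k\right)$)
$S y{\left(D{\left(1,3 \right)},-4 \right)} = \frac{349 \left(- 4 \left(16 + 4 \left(-4\right) + 4 \cdot 0 - 0\right)\right)}{1084} = \frac{349 \left(- 4 \left(16 - 16 + 0 + 0\right)\right)}{1084} = \frac{349 \left(\left(-4\right) 0\right)}{1084} = \frac{349}{1084} \cdot 0 = 0$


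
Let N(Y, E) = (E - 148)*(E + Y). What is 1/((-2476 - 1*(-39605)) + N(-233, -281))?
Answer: 1/257635 ≈ 3.8815e-6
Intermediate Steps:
N(Y, E) = (-148 + E)*(E + Y)
1/((-2476 - 1*(-39605)) + N(-233, -281)) = 1/((-2476 - 1*(-39605)) + ((-281)**2 - 148*(-281) - 148*(-233) - 281*(-233))) = 1/((-2476 + 39605) + (78961 + 41588 + 34484 + 65473)) = 1/(37129 + 220506) = 1/257635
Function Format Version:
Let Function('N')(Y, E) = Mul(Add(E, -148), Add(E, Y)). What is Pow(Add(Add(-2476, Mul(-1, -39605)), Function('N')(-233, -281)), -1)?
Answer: Rational(1, 257635) ≈ 3.8815e-6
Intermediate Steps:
Function('N')(Y, E) = Mul(Add(-148, E), Add(E, Y))
Pow(Add(Add(-2476, Mul(-1, -39605)), Function('N')(-233, -281)), -1) = Pow(Add(Add(-2476, Mul(-1, -39605)), Add(Pow(-281, 2), Mul(-148, -281), Mul(-148, -233), Mul(-281, -233))), -1) = Pow(Add(Add(-2476, 39605), Add(78961, 41588, 34484, 65473)), -1) = Pow(Add(37129, 220506), -1) = Pow(257635, -1) = Rational(1, 257635)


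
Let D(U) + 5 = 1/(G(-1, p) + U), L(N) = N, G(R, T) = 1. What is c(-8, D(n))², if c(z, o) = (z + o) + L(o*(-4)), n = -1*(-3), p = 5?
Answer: 625/16 ≈ 39.063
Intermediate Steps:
n = 3
D(U) = -5 + 1/(1 + U)
c(z, o) = z - 3*o (c(z, o) = (z + o) + o*(-4) = (o + z) - 4*o = z - 3*o)
c(-8, D(n))² = (-8 - 3*(-4 - 5*3)/(1 + 3))² = (-8 - 3*(-4 - 15)/4)² = (-8 - 3*(-19)/4)² = (-8 - 3*(-19/4))² = (-8 + 57/4)² = (25/4)² = 625/16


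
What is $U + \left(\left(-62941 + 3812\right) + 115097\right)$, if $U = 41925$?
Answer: $97893$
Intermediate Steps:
$U + \left(\left(-62941 + 3812\right) + 115097\right) = 41925 + \left(\left(-62941 + 3812\right) + 115097\right) = 41925 + \left(-59129 + 115097\right) = 41925 + 55968 = 97893$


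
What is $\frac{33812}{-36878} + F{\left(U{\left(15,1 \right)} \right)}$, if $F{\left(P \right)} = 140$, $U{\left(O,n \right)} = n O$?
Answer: $\frac{2564554}{18439} \approx 139.08$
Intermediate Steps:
$U{\left(O,n \right)} = O n$
$\frac{33812}{-36878} + F{\left(U{\left(15,1 \right)} \right)} = \frac{33812}{-36878} + 140 = 33812 \left(- \frac{1}{36878}\right) + 140 = - \frac{16906}{18439} + 140 = \frac{2564554}{18439}$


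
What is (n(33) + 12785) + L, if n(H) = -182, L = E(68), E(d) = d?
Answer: 12671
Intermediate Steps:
L = 68
(n(33) + 12785) + L = (-182 + 12785) + 68 = 12603 + 68 = 12671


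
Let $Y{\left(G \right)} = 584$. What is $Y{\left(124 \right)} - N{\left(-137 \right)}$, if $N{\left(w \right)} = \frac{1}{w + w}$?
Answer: $\frac{160017}{274} \approx 584.0$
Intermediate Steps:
$N{\left(w \right)} = \frac{1}{2 w}$
$Y{\left(124 \right)} - N{\left(-137 \right)} = 584 - \frac{1}{2 \left(-137\right)} = 584 - \frac{1}{2} \left(- \frac{1}{137}\right) = 584 - - \frac{1}{274} = 584 + \frac{1}{274} = \frac{160017}{274}$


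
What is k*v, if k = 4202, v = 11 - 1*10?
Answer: 4202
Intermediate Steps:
v = 1 (v = 11 - 10 = 1)
k*v = 4202*1 = 4202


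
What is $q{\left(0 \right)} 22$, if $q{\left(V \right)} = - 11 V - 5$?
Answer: $-110$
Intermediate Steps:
$q{\left(V \right)} = -5 - 11 V$
$q{\left(0 \right)} 22 = \left(-5 - 0\right) 22 = \left(-5 + 0\right) 22 = \left(-5\right) 22 = -110$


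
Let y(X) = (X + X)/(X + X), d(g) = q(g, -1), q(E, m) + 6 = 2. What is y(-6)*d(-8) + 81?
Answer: 77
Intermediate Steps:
q(E, m) = -4 (q(E, m) = -6 + 2 = -4)
d(g) = -4
y(X) = 1 (y(X) = (2*X)/((2*X)) = (2*X)*(1/(2*X)) = 1)
y(-6)*d(-8) + 81 = 1*(-4) + 81 = -4 + 81 = 77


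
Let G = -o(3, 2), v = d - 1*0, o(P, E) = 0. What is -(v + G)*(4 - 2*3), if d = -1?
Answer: -2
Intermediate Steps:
v = -1 (v = -1 - 1*0 = -1 + 0 = -1)
G = 0 (G = -1*0 = 0)
-(v + G)*(4 - 2*3) = -(-1 + 0)*(4 - 2*3) = -(-1)*(4 - 6) = -(-1)*(-2) = -1*2 = -2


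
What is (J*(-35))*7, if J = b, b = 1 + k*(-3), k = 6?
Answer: 4165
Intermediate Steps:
b = -17 (b = 1 + 6*(-3) = 1 - 18 = -17)
J = -17
(J*(-35))*7 = -17*(-35)*7 = 595*7 = 4165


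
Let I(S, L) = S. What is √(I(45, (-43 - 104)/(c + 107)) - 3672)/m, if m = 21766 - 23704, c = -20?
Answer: -I*√403/646 ≈ -0.031076*I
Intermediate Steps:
m = -1938
√(I(45, (-43 - 104)/(c + 107)) - 3672)/m = √(45 - 3672)/(-1938) = √(-3627)*(-1/1938) = (3*I*√403)*(-1/1938) = -I*√403/646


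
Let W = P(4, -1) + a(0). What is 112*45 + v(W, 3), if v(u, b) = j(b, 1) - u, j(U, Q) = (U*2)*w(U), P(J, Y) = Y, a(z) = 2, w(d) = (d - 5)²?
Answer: 5063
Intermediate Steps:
w(d) = (-5 + d)²
W = 1 (W = -1 + 2 = 1)
j(U, Q) = 2*U*(-5 + U)² (j(U, Q) = (U*2)*(-5 + U)² = (2*U)*(-5 + U)² = 2*U*(-5 + U)²)
v(u, b) = -u + 2*b*(-5 + b)² (v(u, b) = 2*b*(-5 + b)² - u = -u + 2*b*(-5 + b)²)
112*45 + v(W, 3) = 112*45 + (-1*1 + 2*3*(-5 + 3)²) = 5040 + (-1 + 2*3*(-2)²) = 5040 + (-1 + 2*3*4) = 5040 + (-1 + 24) = 5040 + 23 = 5063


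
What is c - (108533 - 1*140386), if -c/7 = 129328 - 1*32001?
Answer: -649436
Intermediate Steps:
c = -681289 (c = -7*(129328 - 1*32001) = -7*(129328 - 32001) = -7*97327 = -681289)
c - (108533 - 1*140386) = -681289 - (108533 - 1*140386) = -681289 - (108533 - 140386) = -681289 - 1*(-31853) = -681289 + 31853 = -649436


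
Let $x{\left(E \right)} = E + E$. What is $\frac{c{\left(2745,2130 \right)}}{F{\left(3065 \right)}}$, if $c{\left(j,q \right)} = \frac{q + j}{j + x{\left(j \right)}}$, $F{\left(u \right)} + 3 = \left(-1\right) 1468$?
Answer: $- \frac{325}{807579} \approx -0.00040244$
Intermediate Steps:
$x{\left(E \right)} = 2 E$
$F{\left(u \right)} = -1471$ ($F{\left(u \right)} = -3 - 1468 = -1471$)
$c{\left(j,q \right)} = \frac{j + q}{3 j}$ ($c{\left(j,q \right)} = \frac{q + j}{j + 2 j} = \frac{j + q}{3 j}$)
$\frac{c{\left(2745,2130 \right)}}{F{\left(3065 \right)}} = \frac{\frac{1}{3} \cdot \frac{1}{2745} \left(2745 + 2130\right)}{-1471} = \frac{1}{3} \cdot \frac{1}{2745} \cdot 4875 \left(- \frac{1}{1471}\right) = \frac{325}{549} \left(- \frac{1}{1471}\right) = - \frac{325}{807579}$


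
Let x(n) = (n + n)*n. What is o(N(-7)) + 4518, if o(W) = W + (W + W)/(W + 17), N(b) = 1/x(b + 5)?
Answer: 4951881/1096 ≈ 4518.1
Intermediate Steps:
x(n) = 2*n² (x(n) = (2*n)*n = 2*n²)
N(b) = 1/(2*(5 + b)²) (N(b) = 1/(2*(b + 5)²) = 1/(2*(5 + b)²))
o(W) = W + 2*W/(17 + W) (o(W) = W + (2*W)/(17 + W) = W + 2*W/(17 + W))
o(N(-7)) + 4518 = (1/(2*(5 - 7)²))*(19 + 1/(2*(5 - 7)²))/(17 + 1/(2*(5 - 7)²)) + 4518 = ((½)/(-2)²)*(19 + (½)/(-2)²)/(17 + (½)/(-2)²) + 4518 = ((½)*(¼))*(19 + (½)*(¼))/(17 + (½)*(¼)) + 4518 = (19 + ⅛)/(8*(17 + ⅛)) + 4518 = (⅛)*(153/8)/(137/8) + 4518 = (⅛)*(8/137)*(153/8) + 4518 = 153/1096 + 4518 = 4951881/1096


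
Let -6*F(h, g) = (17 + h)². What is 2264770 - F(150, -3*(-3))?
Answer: 13616509/6 ≈ 2.2694e+6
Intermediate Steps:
F(h, g) = -(17 + h)²/6
2264770 - F(150, -3*(-3)) = 2264770 - (-1)*(17 + 150)²/6 = 2264770 - (-1)*167²/6 = 2264770 - (-1)*27889/6 = 2264770 - 1*(-27889/6) = 2264770 + 27889/6 = 13616509/6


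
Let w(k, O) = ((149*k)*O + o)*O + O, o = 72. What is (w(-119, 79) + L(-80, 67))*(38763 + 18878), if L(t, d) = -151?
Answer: -6378181563755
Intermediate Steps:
w(k, O) = O + O*(72 + 149*O*k) (w(k, O) = ((149*k)*O + 72)*O + O = (149*O*k + 72)*O + O = (72 + 149*O*k)*O + O = O*(72 + 149*O*k) + O = O + O*(72 + 149*O*k))
(w(-119, 79) + L(-80, 67))*(38763 + 18878) = (79*(73 + 149*79*(-119)) - 151)*(38763 + 18878) = (79*(73 - 1400749) - 151)*57641 = (79*(-1400676) - 151)*57641 = (-110653404 - 151)*57641 = -110653555*57641 = -6378181563755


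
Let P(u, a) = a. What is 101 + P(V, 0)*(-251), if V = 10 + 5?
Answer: 101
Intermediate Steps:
V = 15
101 + P(V, 0)*(-251) = 101 + 0*(-251) = 101 + 0 = 101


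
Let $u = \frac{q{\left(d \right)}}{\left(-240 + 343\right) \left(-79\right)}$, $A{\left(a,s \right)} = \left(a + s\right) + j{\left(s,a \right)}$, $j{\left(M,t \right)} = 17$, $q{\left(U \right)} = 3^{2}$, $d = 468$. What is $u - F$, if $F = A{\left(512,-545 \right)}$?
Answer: $\frac{130183}{8137} \approx 15.999$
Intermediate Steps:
$q{\left(U \right)} = 9$
$A{\left(a,s \right)} = 17 + a + s$ ($A{\left(a,s \right)} = \left(a + s\right) + 17 = 17 + a + s$)
$F = -16$ ($F = 17 + 512 - 545 = -16$)
$u = - \frac{9}{8137}$ ($u = \frac{9}{\left(-240 + 343\right) \left(-79\right)} = \frac{9}{103 \left(-79\right)} = \frac{9}{-8137} = 9 \left(- \frac{1}{8137}\right) = - \frac{9}{8137} \approx -0.0011061$)
$u - F = - \frac{9}{8137} - -16 = - \frac{9}{8137} + 16 = \frac{130183}{8137}$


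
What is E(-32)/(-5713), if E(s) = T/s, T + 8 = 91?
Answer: 83/182816 ≈ 0.00045401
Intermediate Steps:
T = 83 (T = -8 + 91 = 83)
E(s) = 83/s
E(-32)/(-5713) = (83/(-32))/(-5713) = (83*(-1/32))*(-1/5713) = -83/32*(-1/5713) = 83/182816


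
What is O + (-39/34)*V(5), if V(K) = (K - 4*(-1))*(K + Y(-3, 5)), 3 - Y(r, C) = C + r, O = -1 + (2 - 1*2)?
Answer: -1070/17 ≈ -62.941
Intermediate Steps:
O = -1 (O = -1 + (2 - 2) = -1 + 0 = -1)
Y(r, C) = 3 - C - r (Y(r, C) = 3 - (C + r) = 3 + (-C - r) = 3 - C - r)
V(K) = (1 + K)*(4 + K) (V(K) = (K - 4*(-1))*(K + (3 - 1*5 - 1*(-3))) = (K + 4)*(K + (3 - 5 + 3)) = (4 + K)*(K + 1) = (4 + K)*(1 + K) = (1 + K)*(4 + K))
O + (-39/34)*V(5) = -1 + (-39/34)*(4 + 5² + 5*5) = -1 + (-39*1/34)*(4 + 25 + 25) = -1 - 39/34*54 = -1 - 1053/17 = -1070/17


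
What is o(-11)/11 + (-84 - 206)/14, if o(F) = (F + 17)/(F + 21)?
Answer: -7954/385 ≈ -20.660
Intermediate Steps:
o(F) = (17 + F)/(21 + F)
o(-11)/11 + (-84 - 206)/14 = ((17 - 11)/(21 - 11))/11 + (-84 - 206)/14 = (6/10)*(1/11) - 290*1/14 = ((⅒)*6)*(1/11) - 145/7 = (⅗)*(1/11) - 145/7 = 3/55 - 145/7 = -7954/385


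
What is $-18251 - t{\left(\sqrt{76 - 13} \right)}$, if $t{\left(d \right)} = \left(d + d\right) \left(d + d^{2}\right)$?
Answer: $-18377 - 378 \sqrt{7} \approx -19377.0$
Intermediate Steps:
$t{\left(d \right)} = 2 d \left(d + d^{2}\right)$
$-18251 - t{\left(\sqrt{76 - 13} \right)} = -18251 - 2 \left(\sqrt{76 - 13}\right)^{2} \left(1 + \sqrt{76 - 13}\right) = -18251 - 2 \left(\sqrt{63}\right)^{2} \left(1 + \sqrt{63}\right) = -18251 - 2 \left(3 \sqrt{7}\right)^{2} \left(1 + 3 \sqrt{7}\right) = -18251 - 2 \cdot 63 \left(1 + 3 \sqrt{7}\right) = -18251 - \left(126 + 378 \sqrt{7}\right) = -18377 - 378 \sqrt{7}$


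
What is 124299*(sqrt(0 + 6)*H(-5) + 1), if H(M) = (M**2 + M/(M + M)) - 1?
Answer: 124299 + 6090651*sqrt(6)/2 ≈ 7.5838e+6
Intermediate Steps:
H(M) = -1/2 + M**2 (H(M) = (M**2 + M/((2*M))) - 1 = (M**2 + (1/(2*M))*M) - 1 = (M**2 + 1/2) - 1 = (1/2 + M**2) - 1 = -1/2 + M**2)
124299*(sqrt(0 + 6)*H(-5) + 1) = 124299*(sqrt(0 + 6)*(-1/2 + (-5)**2) + 1) = 124299*(sqrt(6)*(-1/2 + 25) + 1) = 124299*(sqrt(6)*(49/2) + 1) = 124299*(49*sqrt(6)/2 + 1) = 124299*(1 + 49*sqrt(6)/2) = 124299 + 6090651*sqrt(6)/2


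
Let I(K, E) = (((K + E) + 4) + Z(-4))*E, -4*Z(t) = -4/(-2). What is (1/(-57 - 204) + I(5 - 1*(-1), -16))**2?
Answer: 736742449/68121 ≈ 10815.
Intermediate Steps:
Z(t) = -1/2 (Z(t) = -(-1)/(-2) = -(-1)*(-1)/2 = -1/4*2 = -1/2)
I(K, E) = E*(7/2 + E + K) (I(K, E) = (((K + E) + 4) - 1/2)*E = (((E + K) + 4) - 1/2)*E = ((4 + E + K) - 1/2)*E = (7/2 + E + K)*E = E*(7/2 + E + K))
(1/(-57 - 204) + I(5 - 1*(-1), -16))**2 = (1/(-57 - 204) + (1/2)*(-16)*(7 + 2*(-16) + 2*(5 - 1*(-1))))**2 = (1/(-261) + (1/2)*(-16)*(7 - 32 + 2*(5 + 1)))**2 = (-1/261 + (1/2)*(-16)*(7 - 32 + 2*6))**2 = (-1/261 + (1/2)*(-16)*(7 - 32 + 12))**2 = (-1/261 + (1/2)*(-16)*(-13))**2 = (-1/261 + 104)**2 = (27143/261)**2 = 736742449/68121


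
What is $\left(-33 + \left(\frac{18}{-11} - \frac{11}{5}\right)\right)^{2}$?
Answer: $\frac{4104676}{3025} \approx 1356.9$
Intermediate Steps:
$\left(-33 + \left(\frac{18}{-11} - \frac{11}{5}\right)\right)^{2} = \left(-33 + \left(18 \left(- \frac{1}{11}\right) - \frac{11}{5}\right)\right)^{2} = \left(-33 - \frac{211}{55}\right)^{2} = \left(- \frac{2026}{55}\right)^{2} = \frac{4104676}{3025}$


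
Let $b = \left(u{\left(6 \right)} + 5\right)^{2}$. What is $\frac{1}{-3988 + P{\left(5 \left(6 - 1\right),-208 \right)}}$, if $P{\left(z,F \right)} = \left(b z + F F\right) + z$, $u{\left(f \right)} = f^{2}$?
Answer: $\frac{1}{81326} \approx 1.2296 \cdot 10^{-5}$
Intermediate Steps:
$b = 1681$ ($b = \left(6^{2} + 5\right)^{2} = \left(36 + 5\right)^{2} = 41^{2} = 1681$)
$P{\left(z,F \right)} = F^{2} + 1682 z$ ($P{\left(z,F \right)} = \left(1681 z + F F\right) + z = \left(1681 z + F^{2}\right) + z = \left(F^{2} + 1681 z\right) + z = F^{2} + 1682 z$)
$\frac{1}{-3988 + P{\left(5 \left(6 - 1\right),-208 \right)}} = \frac{1}{-3988 + \left(\left(-208\right)^{2} + 1682 \cdot 5 \left(6 - 1\right)\right)} = \frac{1}{-3988 + \left(43264 + 1682 \cdot 5 \cdot 5\right)} = \frac{1}{-3988 + \left(43264 + 1682 \cdot 25\right)} = \frac{1}{-3988 + \left(43264 + 42050\right)} = \frac{1}{-3988 + 85314} = \frac{1}{81326}$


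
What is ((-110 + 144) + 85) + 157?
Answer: 276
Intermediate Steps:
((-110 + 144) + 85) + 157 = (34 + 85) + 157 = 119 + 157 = 276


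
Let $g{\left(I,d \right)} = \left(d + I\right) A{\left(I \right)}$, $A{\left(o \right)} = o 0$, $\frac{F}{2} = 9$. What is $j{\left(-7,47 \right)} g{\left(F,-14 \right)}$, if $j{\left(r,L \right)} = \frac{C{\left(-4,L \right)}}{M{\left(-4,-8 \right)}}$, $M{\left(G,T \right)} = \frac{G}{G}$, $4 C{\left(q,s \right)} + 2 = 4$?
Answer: $0$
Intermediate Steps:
$F = 18$ ($F = 2 \cdot 9 = 18$)
$A{\left(o \right)} = 0$
$C{\left(q,s \right)} = \frac{1}{2}$ ($C{\left(q,s \right)} = - \frac{1}{2} + \frac{1}{4} \cdot 4 = - \frac{1}{2} + 1 = \frac{1}{2}$)
$g{\left(I,d \right)} = 0$ ($g{\left(I,d \right)} = \left(d + I\right) 0 = \left(I + d\right) 0 = 0$)
$M{\left(G,T \right)} = 1$
$j{\left(r,L \right)} = \frac{1}{2}$ ($j{\left(r,L \right)} = \frac{1}{2 \cdot 1} = \frac{1}{2} \cdot 1 = \frac{1}{2}$)
$j{\left(-7,47 \right)} g{\left(F,-14 \right)} = \frac{1}{2} \cdot 0 = 0$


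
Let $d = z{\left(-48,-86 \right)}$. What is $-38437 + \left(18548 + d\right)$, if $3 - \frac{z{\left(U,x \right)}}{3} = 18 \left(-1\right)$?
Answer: $-19826$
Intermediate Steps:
$z{\left(U,x \right)} = 63$ ($z{\left(U,x \right)} = 9 - 3 \cdot 18 \left(-1\right) = 9 - -54 = 9 + 54 = 63$)
$d = 63$
$-38437 + \left(18548 + d\right) = -38437 + \left(18548 + 63\right) = -38437 + 18611 = -19826$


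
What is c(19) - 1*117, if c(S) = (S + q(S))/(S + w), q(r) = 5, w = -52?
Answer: -1295/11 ≈ -117.73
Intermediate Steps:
c(S) = (5 + S)/(-52 + S) (c(S) = (S + 5)/(S - 52) = (5 + S)/(-52 + S))
c(19) - 1*117 = (5 + 19)/(-52 + 19) - 1*117 = 24/(-33) - 117 = -1/33*24 - 117 = -8/11 - 117 = -1295/11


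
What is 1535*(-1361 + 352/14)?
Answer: -14353785/7 ≈ -2.0505e+6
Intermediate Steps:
1535*(-1361 + 352/14) = 1535*(-1361 + 352*(1/14)) = 1535*(-1361 + 176/7) = 1535*(-9351/7) = -14353785/7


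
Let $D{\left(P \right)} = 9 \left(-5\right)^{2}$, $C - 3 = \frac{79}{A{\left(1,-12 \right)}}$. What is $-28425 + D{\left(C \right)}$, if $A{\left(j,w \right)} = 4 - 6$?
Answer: $-28200$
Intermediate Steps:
$A{\left(j,w \right)} = -2$
$C = - \frac{73}{2}$ ($C = 3 + \frac{79}{-2} = 3 + 79 \left(- \frac{1}{2}\right) = 3 - \frac{79}{2} = - \frac{73}{2} \approx -36.5$)
$D{\left(P \right)} = 225$ ($D{\left(P \right)} = 9 \cdot 25 = 225$)
$-28425 + D{\left(C \right)} = -28425 + 225 = -28200$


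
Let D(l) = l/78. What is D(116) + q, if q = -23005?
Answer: -897137/39 ≈ -23004.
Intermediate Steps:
D(l) = l/78 (D(l) = l*(1/78) = l/78)
D(116) + q = (1/78)*116 - 23005 = 58/39 - 23005 = -897137/39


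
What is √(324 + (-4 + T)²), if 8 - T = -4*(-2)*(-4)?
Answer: 18*√5 ≈ 40.249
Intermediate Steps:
T = 40 (T = 8 - (-4*(-2))*(-4) = 8 - 8*(-4) = 8 - 1*(-32) = 8 + 32 = 40)
√(324 + (-4 + T)²) = √(324 + (-4 + 40)²) = √(324 + 36²) = √(324 + 1296) = √1620 = 18*√5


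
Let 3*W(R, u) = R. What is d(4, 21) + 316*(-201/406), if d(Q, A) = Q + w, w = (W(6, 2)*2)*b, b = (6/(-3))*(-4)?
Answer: -24450/203 ≈ -120.44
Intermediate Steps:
W(R, u) = R/3
b = 8 (b = (6*(-⅓))*(-4) = -2*(-4) = 8)
w = 32 (w = (((⅓)*6)*2)*8 = (2*2)*8 = 4*8 = 32)
d(Q, A) = 32 + Q (d(Q, A) = Q + 32 = 32 + Q)
d(4, 21) + 316*(-201/406) = (32 + 4) + 316*(-201/406) = 36 + 316*(-201*1/406) = 36 + 316*(-201/406) = 36 - 31758/203 = -24450/203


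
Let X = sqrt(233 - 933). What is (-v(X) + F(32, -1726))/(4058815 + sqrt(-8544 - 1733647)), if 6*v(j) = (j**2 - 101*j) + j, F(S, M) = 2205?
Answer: 5*(-1393*I + 100*sqrt(7))/(3*(sqrt(1742191) - 4058815*I)) ≈ 0.00057204 + 0.00010846*I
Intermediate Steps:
X = 10*I*sqrt(7) (X = sqrt(-700) = 10*I*sqrt(7) ≈ 26.458*I)
v(j) = -50*j/3 + j**2/6 (v(j) = ((j**2 - 101*j) + j)/6 = (j**2 - 100*j)/6 = -50*j/3 + j**2/6)
(-v(X) + F(32, -1726))/(4058815 + sqrt(-8544 - 1733647)) = (-10*I*sqrt(7)*(-100 + 10*I*sqrt(7))/6 + 2205)/(4058815 + sqrt(-8544 - 1733647)) = (-5*I*sqrt(7)*(-100 + 10*I*sqrt(7))/3 + 2205)/(4058815 + sqrt(-1742191)) = (-5*I*sqrt(7)*(-100 + 10*I*sqrt(7))/3 + 2205)/(4058815 + I*sqrt(1742191)) = (2205 - 5*I*sqrt(7)*(-100 + 10*I*sqrt(7))/3)/(4058815 + I*sqrt(1742191))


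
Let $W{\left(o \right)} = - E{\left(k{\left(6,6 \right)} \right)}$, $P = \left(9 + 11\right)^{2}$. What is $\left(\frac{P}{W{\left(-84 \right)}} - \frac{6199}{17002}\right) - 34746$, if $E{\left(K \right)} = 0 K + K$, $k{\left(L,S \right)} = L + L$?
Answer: $- \frac{1773973273}{51006} \approx -34780.0$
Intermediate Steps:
$k{\left(L,S \right)} = 2 L$
$E{\left(K \right)} = K$ ($E{\left(K \right)} = 0 + K = K$)
$P = 400$ ($P = 20^{2} = 400$)
$W{\left(o \right)} = -12$ ($W{\left(o \right)} = - 2 \cdot 6 = \left(-1\right) 12 = -12$)
$\left(\frac{P}{W{\left(-84 \right)}} - \frac{6199}{17002}\right) - 34746 = \left(\frac{400}{-12} - \frac{6199}{17002}\right) - 34746 = \left(400 \left(- \frac{1}{12}\right) - \frac{6199}{17002}\right) - 34746 = \left(- \frac{100}{3} - \frac{6199}{17002}\right) - 34746 = - \frac{1718797}{51006} - 34746 = - \frac{1773973273}{51006}$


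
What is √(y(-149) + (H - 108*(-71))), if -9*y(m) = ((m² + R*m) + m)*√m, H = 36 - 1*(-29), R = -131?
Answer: √(7733 - 4619*I*√149) ≈ 179.78 - 156.81*I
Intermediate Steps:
H = 65 (H = 36 + 29 = 65)
y(m) = -√m*(m² - 130*m)/9 (y(m) = -((m² - 131*m) + m)*√m/9 = -(m² - 130*m)*√m/9 = -√m*(m² - 130*m)/9)
√(y(-149) + (H - 108*(-71))) = √((-149)^(3/2)*(130 - 1*(-149))/9 + (65 - 108*(-71))) = √((-149*I*√149)*(130 + 149)/9 + (65 + 7668)) = √((⅑)*(-149*I*√149)*279 + 7733) = √(-4619*I*√149 + 7733) = √(7733 - 4619*I*√149)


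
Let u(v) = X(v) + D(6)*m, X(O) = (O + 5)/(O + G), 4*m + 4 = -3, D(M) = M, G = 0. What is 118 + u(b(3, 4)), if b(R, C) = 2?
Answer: 111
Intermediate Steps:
m = -7/4 (m = -1 + (¼)*(-3) = -1 - ¾ = -7/4 ≈ -1.7500)
X(O) = (5 + O)/O (X(O) = (O + 5)/(O + 0) = (5 + O)/O)
u(v) = -21/2 + (5 + v)/v (u(v) = (5 + v)/v + 6*(-7/4) = (5 + v)/v - 21/2 = -21/2 + (5 + v)/v)
118 + u(b(3, 4)) = 118 + (-19/2 + 5/2) = 118 - 7 = 111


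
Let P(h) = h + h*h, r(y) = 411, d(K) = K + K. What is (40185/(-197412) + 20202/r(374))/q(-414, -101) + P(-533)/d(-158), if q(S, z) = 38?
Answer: -24249981577077/27063474296 ≈ -896.04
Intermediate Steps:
d(K) = 2*K
P(h) = h + h²
(40185/(-197412) + 20202/r(374))/q(-414, -101) + P(-533)/d(-158) = (40185/(-197412) + 20202/411)/38 + (-533*(1 - 533))/((2*(-158))) = (40185*(-1/197412) + 20202*(1/411))*(1/38) - 533*(-532)/(-316) = (-13395/65804 + 6734/137)*(1/38) + 283556*(-1/316) = (441289021/9015148)*(1/38) - 70889/79 = 441289021/342575624 - 70889/79 = -24249981577077/27063474296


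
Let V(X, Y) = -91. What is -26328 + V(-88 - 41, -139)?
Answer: -26419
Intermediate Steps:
-26328 + V(-88 - 41, -139) = -26328 - 91 = -26419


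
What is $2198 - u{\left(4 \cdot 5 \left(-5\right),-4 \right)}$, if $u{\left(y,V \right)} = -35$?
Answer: $2233$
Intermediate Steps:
$2198 - u{\left(4 \cdot 5 \left(-5\right),-4 \right)} = 2198 - -35 = 2198 + 35 = 2233$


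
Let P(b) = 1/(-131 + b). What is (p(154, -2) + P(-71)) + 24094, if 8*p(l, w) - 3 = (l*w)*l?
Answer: 14677619/808 ≈ 18165.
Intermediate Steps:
p(l, w) = 3/8 + w*l²/8 (p(l, w) = 3/8 + ((l*w)*l)/8 = 3/8 + (w*l²)/8 = 3/8 + w*l²/8)
(p(154, -2) + P(-71)) + 24094 = ((3/8 + (⅛)*(-2)*154²) + 1/(-131 - 71)) + 24094 = ((3/8 + (⅛)*(-2)*23716) + 1/(-202)) + 24094 = ((3/8 - 5929) - 1/202) + 24094 = (-47429/8 - 1/202) + 24094 = -4790333/808 + 24094 = 14677619/808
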